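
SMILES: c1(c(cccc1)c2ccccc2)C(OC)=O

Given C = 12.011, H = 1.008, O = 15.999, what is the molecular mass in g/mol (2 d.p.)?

Molecular formula: C14H12O2.
M = 14×12.011 + 12×1.008 + 2×15.999 = 212.25 g/mol.

212.25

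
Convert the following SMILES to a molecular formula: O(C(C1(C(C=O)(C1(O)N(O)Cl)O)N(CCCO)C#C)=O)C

Heavy atoms from the SMILES: 11 C, 1 Cl, 2 N, 7 O.
Implicit hydrogens by atom environment:
  5 × C: no H
  4 × O: 1 H each → 4
  3 × C: 2 H each → 6
  3 × O: no H
  2 × C: 1 H each → 2
  2 × N: no H
  1 × C: 3 H
  1 × Cl: no H
  Total hydrogens = 15.
Molecular formula: C11H15ClN2O7

C11H15ClN2O7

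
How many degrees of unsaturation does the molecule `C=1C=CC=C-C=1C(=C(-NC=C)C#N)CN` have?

8

Molecular formula from the SMILES: C12H13N3.
DoU = (2C + 2 + N − H − X)/2 = (2·12 + 2 + 3 − 13 − 0)/2 = 16/2 = 8.
(Structurally: 1 ring(s) + 7 π bond(s) = 8.)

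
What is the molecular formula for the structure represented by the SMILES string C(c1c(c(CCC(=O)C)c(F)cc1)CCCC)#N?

Heavy atoms from the SMILES: 15 C, 1 F, 1 N, 1 O.
Implicit hydrogens by atom environment:
  5 × C: 2 H each → 10
  4 × C (aromatic): no H
  2 × C: 3 H each → 6
  2 × C (aromatic): 1 H each → 2
  2 × C: no H
  1 × F: no H
  1 × N: no H
  1 × O: no H
  Total hydrogens = 18.
Molecular formula: C15H18FNO

C15H18FNO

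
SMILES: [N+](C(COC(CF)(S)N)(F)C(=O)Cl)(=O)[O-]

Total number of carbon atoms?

5

The symbol for carbon appears 5 times in the SMILES. (Cl is a single chlorine, not C + l.)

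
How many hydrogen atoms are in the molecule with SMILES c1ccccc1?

Hydrogens are implicit in SMILES; fill each atom to its normal valence:
  6 × C (aromatic): 1 H each → 6
  Total hydrogens = 6.

6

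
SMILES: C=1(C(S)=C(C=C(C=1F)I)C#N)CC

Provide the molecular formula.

C9H7FINS

Heavy atoms from the SMILES: 9 C, 1 F, 1 I, 1 N, 1 S.
Implicit hydrogens by atom environment:
  5 × C (aromatic): no H
  1 × C: 3 H
  1 × C: 2 H
  1 × C (aromatic): 1 H
  1 × C: no H
  1 × F: no H
  1 × I: no H
  1 × N: no H
  1 × S: 1 H
  Total hydrogens = 7.
Molecular formula: C9H7FINS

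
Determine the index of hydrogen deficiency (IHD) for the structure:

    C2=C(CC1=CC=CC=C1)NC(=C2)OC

7

Molecular formula from the SMILES: C12H13NO.
DoU = (2C + 2 + N − H − X)/2 = (2·12 + 2 + 1 − 13 − 0)/2 = 14/2 = 7.
(Structurally: 2 ring(s) + 5 π bond(s) = 7.)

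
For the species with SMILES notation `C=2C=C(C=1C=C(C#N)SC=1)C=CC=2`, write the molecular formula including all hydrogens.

Heavy atoms from the SMILES: 11 C, 1 N, 1 S.
Implicit hydrogens by atom environment:
  7 × C (aromatic): 1 H each → 7
  3 × C (aromatic): no H
  1 × C: no H
  1 × N: no H
  1 × S (aromatic): no H
  Total hydrogens = 7.
Molecular formula: C11H7NS

C11H7NS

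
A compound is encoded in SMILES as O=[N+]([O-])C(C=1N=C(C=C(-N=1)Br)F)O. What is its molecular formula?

C5H3BrFN3O3

Heavy atoms from the SMILES: 1 Br, 5 C, 1 F, 3 N, 3 O.
Implicit hydrogens by atom environment:
  3 × C (aromatic): no H
  2 × N (aromatic): no H
  1 × Br: no H
  1 × C (aromatic): 1 H
  1 × C: 1 H
  1 × F: no H
  1 × N (charge +1): no H
  1 × O: 1 H
  1 × O: no H
  1 × O (charge -1): no H
  Total hydrogens = 3.
Molecular formula: C5H3BrFN3O3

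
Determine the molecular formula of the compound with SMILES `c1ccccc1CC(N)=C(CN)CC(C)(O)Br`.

Heavy atoms from the SMILES: 1 Br, 13 C, 2 N, 1 O.
Implicit hydrogens by atom environment:
  5 × C (aromatic): 1 H each → 5
  3 × C: 2 H each → 6
  3 × C: no H
  2 × N: 2 H each → 4
  1 × Br: no H
  1 × C: 3 H
  1 × C (aromatic): no H
  1 × O: 1 H
  Total hydrogens = 19.
Molecular formula: C13H19BrN2O

C13H19BrN2O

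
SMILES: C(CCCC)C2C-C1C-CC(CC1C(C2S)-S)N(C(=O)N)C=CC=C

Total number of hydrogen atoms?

34

Hydrogens are implicit in SMILES; fill each atom to its normal valence:
  9 × C: 2 H each → 18
  9 × C: 1 H each → 9
  2 × S: 1 H each → 2
  1 × C: 3 H
  1 × C: no H
  1 × N: 2 H
  1 × N: no H
  1 × O: no H
  Total hydrogens = 34.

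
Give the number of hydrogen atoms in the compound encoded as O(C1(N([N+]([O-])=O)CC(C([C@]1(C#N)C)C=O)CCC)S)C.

19

Hydrogens are implicit in SMILES; fill each atom to its normal valence:
  3 × C: 3 H each → 9
  3 × C: 2 H each → 6
  3 × C: 1 H each → 3
  3 × C: no H
  3 × O: no H
  2 × N: no H
  1 × N (charge +1): no H
  1 × O (charge -1): no H
  1 × S: 1 H
  Total hydrogens = 19.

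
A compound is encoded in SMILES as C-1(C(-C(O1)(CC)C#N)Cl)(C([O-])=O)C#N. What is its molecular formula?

Heavy atoms from the SMILES: 8 C, 1 Cl, 2 N, 3 O.
Implicit hydrogens by atom environment:
  5 × C: no H
  2 × N: no H
  2 × O: no H
  1 × C: 3 H
  1 × C: 2 H
  1 × C: 1 H
  1 × Cl: no H
  1 × O (charge -1): no H
  Total hydrogens = 6.
Net charge -1.
Molecular formula: C8H6ClN2O3-

C8H6ClN2O3-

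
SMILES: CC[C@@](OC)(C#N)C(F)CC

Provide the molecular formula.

C8H14FNO

Heavy atoms from the SMILES: 8 C, 1 F, 1 N, 1 O.
Implicit hydrogens by atom environment:
  3 × C: 3 H each → 9
  2 × C: 2 H each → 4
  2 × C: no H
  1 × C: 1 H
  1 × F: no H
  1 × N: no H
  1 × O: no H
  Total hydrogens = 14.
Molecular formula: C8H14FNO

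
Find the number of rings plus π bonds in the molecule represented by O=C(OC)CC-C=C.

2

Molecular formula from the SMILES: C6H10O2.
DoU = (2C + 2 + N − H − X)/2 = (2·6 + 2 + 0 − 10 − 0)/2 = 4/2 = 2.
(Structurally: 0 ring(s) + 2 π bond(s) = 2.)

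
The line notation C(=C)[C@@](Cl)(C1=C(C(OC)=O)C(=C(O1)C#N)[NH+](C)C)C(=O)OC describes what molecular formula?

Heavy atoms from the SMILES: 14 C, 1 Cl, 2 N, 5 O.
Implicit hydrogens by atom environment:
  4 × C: 3 H each → 12
  4 × C (aromatic): no H
  4 × C: no H
  4 × O: no H
  1 × C: 2 H
  1 × C: 1 H
  1 × Cl: no H
  1 × N (charge +1): 1 H
  1 × N: no H
  1 × O (aromatic): no H
  Total hydrogens = 16.
Net charge +1.
Molecular formula: C14H16ClN2O5+

C14H16ClN2O5+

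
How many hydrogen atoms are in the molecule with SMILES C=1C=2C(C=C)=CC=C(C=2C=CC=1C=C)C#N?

11

Hydrogens are implicit in SMILES; fill each atom to its normal valence:
  5 × C (aromatic): 1 H each → 5
  5 × C (aromatic): no H
  2 × C: 2 H each → 4
  2 × C: 1 H each → 2
  1 × C: no H
  1 × N: no H
  Total hydrogens = 11.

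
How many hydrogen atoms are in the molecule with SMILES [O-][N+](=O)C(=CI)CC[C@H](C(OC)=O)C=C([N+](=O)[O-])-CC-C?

17

Hydrogens are implicit in SMILES; fill each atom to its normal valence:
  4 × C: 2 H each → 8
  4 × O: no H
  3 × C: 1 H each → 3
  3 × C: no H
  2 × C: 3 H each → 6
  2 × N (charge +1): no H
  2 × O (charge -1): no H
  1 × I: no H
  Total hydrogens = 17.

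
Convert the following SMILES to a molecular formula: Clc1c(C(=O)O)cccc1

Heavy atoms from the SMILES: 7 C, 1 Cl, 2 O.
Implicit hydrogens by atom environment:
  4 × C (aromatic): 1 H each → 4
  2 × C (aromatic): no H
  1 × C: no H
  1 × Cl: no H
  1 × O: 1 H
  1 × O: no H
  Total hydrogens = 5.
Molecular formula: C7H5ClO2

C7H5ClO2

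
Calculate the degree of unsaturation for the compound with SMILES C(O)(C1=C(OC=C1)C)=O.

Molecular formula from the SMILES: C6H6O3.
DoU = (2C + 2 + N − H − X)/2 = (2·6 + 2 + 0 − 6 − 0)/2 = 8/2 = 4.
(Structurally: 1 ring(s) + 3 π bond(s) = 4.)

4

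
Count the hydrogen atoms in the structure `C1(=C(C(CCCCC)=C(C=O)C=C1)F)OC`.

Hydrogens are implicit in SMILES; fill each atom to its normal valence:
  4 × C: 2 H each → 8
  4 × C (aromatic): no H
  2 × C: 3 H each → 6
  2 × C (aromatic): 1 H each → 2
  2 × O: no H
  1 × C: 1 H
  1 × F: no H
  Total hydrogens = 17.

17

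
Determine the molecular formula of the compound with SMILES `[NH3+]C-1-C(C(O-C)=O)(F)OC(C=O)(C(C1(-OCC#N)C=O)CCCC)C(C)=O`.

C17H24FN2O7+

Heavy atoms from the SMILES: 17 C, 1 F, 2 N, 7 O.
Implicit hydrogens by atom environment:
  7 × O: no H
  6 × C: no H
  4 × C: 2 H each → 8
  4 × C: 1 H each → 4
  3 × C: 3 H each → 9
  1 × F: no H
  1 × N (charge +1): 3 H
  1 × N: no H
  Total hydrogens = 24.
Net charge +1.
Molecular formula: C17H24FN2O7+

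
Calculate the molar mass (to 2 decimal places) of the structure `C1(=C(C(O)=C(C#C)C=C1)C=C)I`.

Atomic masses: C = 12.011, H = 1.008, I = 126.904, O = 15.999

Molecular formula: C10H7IO.
M = 10×12.011 + 7×1.008 + 1×126.904 + 1×15.999 = 270.07 g/mol.

270.07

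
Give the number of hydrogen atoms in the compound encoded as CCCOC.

10

Hydrogens are implicit in SMILES; fill each atom to its normal valence:
  2 × C: 3 H each → 6
  2 × C: 2 H each → 4
  1 × O: no H
  Total hydrogens = 10.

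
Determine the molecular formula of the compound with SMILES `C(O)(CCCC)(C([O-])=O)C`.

C7H13O3-

Heavy atoms from the SMILES: 7 C, 3 O.
Implicit hydrogens by atom environment:
  3 × C: 2 H each → 6
  2 × C: 3 H each → 6
  2 × C: no H
  1 × O: 1 H
  1 × O: no H
  1 × O (charge -1): no H
  Total hydrogens = 13.
Net charge -1.
Molecular formula: C7H13O3-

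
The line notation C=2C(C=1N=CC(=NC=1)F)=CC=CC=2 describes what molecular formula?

Heavy atoms from the SMILES: 10 C, 1 F, 2 N.
Implicit hydrogens by atom environment:
  7 × C (aromatic): 1 H each → 7
  3 × C (aromatic): no H
  2 × N (aromatic): no H
  1 × F: no H
  Total hydrogens = 7.
Molecular formula: C10H7FN2

C10H7FN2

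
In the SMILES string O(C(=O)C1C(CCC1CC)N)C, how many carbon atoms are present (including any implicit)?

9

The symbol for carbon appears 9 times in the SMILES.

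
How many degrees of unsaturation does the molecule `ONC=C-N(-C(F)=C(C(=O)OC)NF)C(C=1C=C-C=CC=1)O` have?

Molecular formula from the SMILES: C13H15F2N3O4.
DoU = (2C + 2 + N − H − X)/2 = (2·13 + 2 + 3 − 15 − 2)/2 = 14/2 = 7.
(Structurally: 1 ring(s) + 6 π bond(s) = 7.)

7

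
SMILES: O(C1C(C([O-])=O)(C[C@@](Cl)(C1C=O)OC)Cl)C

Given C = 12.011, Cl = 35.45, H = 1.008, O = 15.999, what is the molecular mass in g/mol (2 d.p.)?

270.08

Molecular formula: C9H11Cl2O5-.
M = 9×12.011 + 2×35.45 + 11×1.008 + 5×15.999 = 270.08 g/mol.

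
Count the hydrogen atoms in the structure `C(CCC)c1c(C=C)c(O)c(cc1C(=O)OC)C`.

Hydrogens are implicit in SMILES; fill each atom to its normal valence:
  5 × C (aromatic): no H
  4 × C: 2 H each → 8
  3 × C: 3 H each → 9
  2 × O: no H
  1 × C (aromatic): 1 H
  1 × C: 1 H
  1 × C: no H
  1 × O: 1 H
  Total hydrogens = 20.

20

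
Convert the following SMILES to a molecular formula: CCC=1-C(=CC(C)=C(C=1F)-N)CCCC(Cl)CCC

C16H25ClFN

Heavy atoms from the SMILES: 16 C, 1 Cl, 1 F, 1 N.
Implicit hydrogens by atom environment:
  6 × C: 2 H each → 12
  5 × C (aromatic): no H
  3 × C: 3 H each → 9
  1 × C (aromatic): 1 H
  1 × C: 1 H
  1 × Cl: no H
  1 × F: no H
  1 × N: 2 H
  Total hydrogens = 25.
Molecular formula: C16H25ClFN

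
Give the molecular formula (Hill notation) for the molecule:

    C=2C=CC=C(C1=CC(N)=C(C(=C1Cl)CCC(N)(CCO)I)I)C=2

Heavy atoms from the SMILES: 17 C, 1 Cl, 2 I, 2 N, 1 O.
Implicit hydrogens by atom environment:
  6 × C (aromatic): 1 H each → 6
  6 × C (aromatic): no H
  4 × C: 2 H each → 8
  2 × I: no H
  2 × N: 2 H each → 4
  1 × C: no H
  1 × Cl: no H
  1 × O: 1 H
  Total hydrogens = 19.
Molecular formula: C17H19ClI2N2O

C17H19ClI2N2O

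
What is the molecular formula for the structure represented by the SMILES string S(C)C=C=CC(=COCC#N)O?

Heavy atoms from the SMILES: 8 C, 1 N, 2 O, 1 S.
Implicit hydrogens by atom environment:
  3 × C: 1 H each → 3
  3 × C: no H
  1 × C: 3 H
  1 × C: 2 H
  1 × N: no H
  1 × O: 1 H
  1 × O: no H
  1 × S: no H
  Total hydrogens = 9.
Molecular formula: C8H9NO2S

C8H9NO2S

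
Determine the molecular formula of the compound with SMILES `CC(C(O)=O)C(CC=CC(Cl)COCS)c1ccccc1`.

C16H21ClO3S

Heavy atoms from the SMILES: 16 C, 1 Cl, 3 O, 1 S.
Implicit hydrogens by atom environment:
  5 × C: 1 H each → 5
  5 × C (aromatic): 1 H each → 5
  3 × C: 2 H each → 6
  2 × O: no H
  1 × C: 3 H
  1 × C (aromatic): no H
  1 × C: no H
  1 × Cl: no H
  1 × O: 1 H
  1 × S: 1 H
  Total hydrogens = 21.
Molecular formula: C16H21ClO3S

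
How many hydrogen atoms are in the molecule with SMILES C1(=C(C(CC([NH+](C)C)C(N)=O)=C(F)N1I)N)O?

Hydrogens are implicit in SMILES; fill each atom to its normal valence:
  4 × C (aromatic): no H
  2 × C: 3 H each → 6
  2 × N: 2 H each → 4
  1 × C: 2 H
  1 × C: 1 H
  1 × C: no H
  1 × F: no H
  1 × I: no H
  1 × N (charge +1): 1 H
  1 × N (aromatic): no H
  1 × O: 1 H
  1 × O: no H
  Total hydrogens = 15.

15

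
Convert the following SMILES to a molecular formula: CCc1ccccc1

C8H10

Heavy atoms from the SMILES: 8 C.
Implicit hydrogens by atom environment:
  5 × C (aromatic): 1 H each → 5
  1 × C: 3 H
  1 × C: 2 H
  1 × C (aromatic): no H
  Total hydrogens = 10.
Molecular formula: C8H10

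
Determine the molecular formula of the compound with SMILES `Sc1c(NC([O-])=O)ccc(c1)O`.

Heavy atoms from the SMILES: 7 C, 1 N, 3 O, 1 S.
Implicit hydrogens by atom environment:
  3 × C (aromatic): 1 H each → 3
  3 × C (aromatic): no H
  1 × C: no H
  1 × N: 1 H
  1 × O: 1 H
  1 × O: no H
  1 × O (charge -1): no H
  1 × S: 1 H
  Total hydrogens = 6.
Net charge -1.
Molecular formula: C7H6NO3S-

C7H6NO3S-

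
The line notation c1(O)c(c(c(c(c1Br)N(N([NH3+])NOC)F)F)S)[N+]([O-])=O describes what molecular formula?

Heavy atoms from the SMILES: 1 Br, 7 C, 2 F, 5 N, 4 O, 1 S.
Implicit hydrogens by atom environment:
  6 × C (aromatic): no H
  2 × F: no H
  2 × N: no H
  2 × O: no H
  1 × Br: no H
  1 × C: 3 H
  1 × N (charge +1): 3 H
  1 × N: 1 H
  1 × N (charge +1): no H
  1 × O: 1 H
  1 × O (charge -1): no H
  1 × S: 1 H
  Total hydrogens = 9.
Net charge +1.
Molecular formula: C7H9BrF2N5O4S+

C7H9BrF2N5O4S+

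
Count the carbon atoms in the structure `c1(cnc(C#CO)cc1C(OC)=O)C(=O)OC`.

The symbol for carbon appears 11 times in the SMILES. Lowercase c denotes aromatic carbon and counts toward C.

11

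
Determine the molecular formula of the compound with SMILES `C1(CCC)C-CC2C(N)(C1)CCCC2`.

Heavy atoms from the SMILES: 13 C, 1 N.
Implicit hydrogens by atom environment:
  9 × C: 2 H each → 18
  2 × C: 1 H each → 2
  1 × C: 3 H
  1 × C: no H
  1 × N: 2 H
  Total hydrogens = 25.
Molecular formula: C13H25N

C13H25N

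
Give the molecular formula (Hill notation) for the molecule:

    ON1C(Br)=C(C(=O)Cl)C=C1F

Heavy atoms from the SMILES: 1 Br, 5 C, 1 Cl, 1 F, 1 N, 2 O.
Implicit hydrogens by atom environment:
  3 × C (aromatic): no H
  1 × Br: no H
  1 × C (aromatic): 1 H
  1 × C: no H
  1 × Cl: no H
  1 × F: no H
  1 × N (aromatic): no H
  1 × O: 1 H
  1 × O: no H
  Total hydrogens = 2.
Molecular formula: C5H2BrClFNO2

C5H2BrClFNO2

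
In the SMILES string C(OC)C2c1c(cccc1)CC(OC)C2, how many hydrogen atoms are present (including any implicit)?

18

Hydrogens are implicit in SMILES; fill each atom to its normal valence:
  4 × C (aromatic): 1 H each → 4
  3 × C: 2 H each → 6
  2 × C: 3 H each → 6
  2 × C: 1 H each → 2
  2 × C (aromatic): no H
  2 × O: no H
  Total hydrogens = 18.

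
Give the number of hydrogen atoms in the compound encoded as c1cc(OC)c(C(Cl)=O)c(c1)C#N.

Hydrogens are implicit in SMILES; fill each atom to its normal valence:
  3 × C (aromatic): 1 H each → 3
  3 × C (aromatic): no H
  2 × C: no H
  2 × O: no H
  1 × C: 3 H
  1 × Cl: no H
  1 × N: no H
  Total hydrogens = 6.

6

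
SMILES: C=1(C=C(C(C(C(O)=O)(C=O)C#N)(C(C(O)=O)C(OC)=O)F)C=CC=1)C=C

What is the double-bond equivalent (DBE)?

Molecular formula from the SMILES: C17H14FNO7.
DoU = (2C + 2 + N − H − X)/2 = (2·17 + 2 + 1 − 14 − 1)/2 = 22/2 = 11.
(Structurally: 1 ring(s) + 10 π bond(s) = 11.)

11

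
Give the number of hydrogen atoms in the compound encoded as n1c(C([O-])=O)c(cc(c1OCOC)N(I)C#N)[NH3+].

9

Hydrogens are implicit in SMILES; fill each atom to its normal valence:
  4 × C (aromatic): no H
  3 × O: no H
  2 × C: no H
  2 × N: no H
  1 × C: 3 H
  1 × C: 2 H
  1 × C (aromatic): 1 H
  1 × I: no H
  1 × N (charge +1): 3 H
  1 × N (aromatic): no H
  1 × O (charge -1): no H
  Total hydrogens = 9.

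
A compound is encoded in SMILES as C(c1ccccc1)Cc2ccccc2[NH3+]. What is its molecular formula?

Heavy atoms from the SMILES: 14 C, 1 N.
Implicit hydrogens by atom environment:
  9 × C (aromatic): 1 H each → 9
  3 × C (aromatic): no H
  2 × C: 2 H each → 4
  1 × N (charge +1): 3 H
  Total hydrogens = 16.
Net charge +1.
Molecular formula: C14H16N+

C14H16N+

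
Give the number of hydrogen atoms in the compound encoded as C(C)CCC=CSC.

14

Hydrogens are implicit in SMILES; fill each atom to its normal valence:
  3 × C: 2 H each → 6
  2 × C: 3 H each → 6
  2 × C: 1 H each → 2
  1 × S: no H
  Total hydrogens = 14.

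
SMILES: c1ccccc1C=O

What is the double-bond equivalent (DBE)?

5

Molecular formula from the SMILES: C7H6O.
DoU = (2C + 2 + N − H − X)/2 = (2·7 + 2 + 0 − 6 − 0)/2 = 10/2 = 5.
(Structurally: 1 ring(s) + 4 π bond(s) = 5.)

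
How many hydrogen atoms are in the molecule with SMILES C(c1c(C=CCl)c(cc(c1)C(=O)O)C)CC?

Hydrogens are implicit in SMILES; fill each atom to its normal valence:
  4 × C (aromatic): no H
  2 × C: 3 H each → 6
  2 × C: 2 H each → 4
  2 × C (aromatic): 1 H each → 2
  2 × C: 1 H each → 2
  1 × C: no H
  1 × Cl: no H
  1 × O: 1 H
  1 × O: no H
  Total hydrogens = 15.

15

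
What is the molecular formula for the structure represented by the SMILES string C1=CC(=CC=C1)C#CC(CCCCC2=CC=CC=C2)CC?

C21H24

Heavy atoms from the SMILES: 21 C.
Implicit hydrogens by atom environment:
  10 × C (aromatic): 1 H each → 10
  5 × C: 2 H each → 10
  2 × C: no H
  2 × C (aromatic): no H
  1 × C: 3 H
  1 × C: 1 H
  Total hydrogens = 24.
Molecular formula: C21H24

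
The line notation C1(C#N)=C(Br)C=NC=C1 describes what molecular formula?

Heavy atoms from the SMILES: 1 Br, 6 C, 2 N.
Implicit hydrogens by atom environment:
  3 × C (aromatic): 1 H each → 3
  2 × C (aromatic): no H
  1 × Br: no H
  1 × C: no H
  1 × N (aromatic): no H
  1 × N: no H
  Total hydrogens = 3.
Molecular formula: C6H3BrN2

C6H3BrN2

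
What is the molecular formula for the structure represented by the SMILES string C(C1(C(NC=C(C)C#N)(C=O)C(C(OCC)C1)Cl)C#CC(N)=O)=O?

Heavy atoms from the SMILES: 16 C, 1 Cl, 3 N, 4 O.
Implicit hydrogens by atom environment:
  7 × C: no H
  5 × C: 1 H each → 5
  4 × O: no H
  2 × C: 3 H each → 6
  2 × C: 2 H each → 4
  1 × Cl: no H
  1 × N: 2 H
  1 × N: 1 H
  1 × N: no H
  Total hydrogens = 18.
Molecular formula: C16H18ClN3O4

C16H18ClN3O4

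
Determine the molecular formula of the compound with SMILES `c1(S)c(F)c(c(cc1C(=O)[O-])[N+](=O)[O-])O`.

Heavy atoms from the SMILES: 7 C, 1 F, 1 N, 5 O, 1 S.
Implicit hydrogens by atom environment:
  5 × C (aromatic): no H
  2 × O: no H
  2 × O (charge -1): no H
  1 × C (aromatic): 1 H
  1 × C: no H
  1 × F: no H
  1 × N (charge +1): no H
  1 × O: 1 H
  1 × S: 1 H
  Total hydrogens = 3.
Net charge -1.
Molecular formula: C7H3FNO5S-

C7H3FNO5S-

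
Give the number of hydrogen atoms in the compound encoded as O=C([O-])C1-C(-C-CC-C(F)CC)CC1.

18

Hydrogens are implicit in SMILES; fill each atom to its normal valence:
  6 × C: 2 H each → 12
  3 × C: 1 H each → 3
  1 × C: 3 H
  1 × C: no H
  1 × F: no H
  1 × O: no H
  1 × O (charge -1): no H
  Total hydrogens = 18.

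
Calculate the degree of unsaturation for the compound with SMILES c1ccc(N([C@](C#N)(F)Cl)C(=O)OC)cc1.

Molecular formula from the SMILES: C10H8ClFN2O2.
DoU = (2C + 2 + N − H − X)/2 = (2·10 + 2 + 2 − 8 − 2)/2 = 14/2 = 7.
(Structurally: 1 ring(s) + 6 π bond(s) = 7.)

7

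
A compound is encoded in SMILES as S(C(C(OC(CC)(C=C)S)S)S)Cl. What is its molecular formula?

Heavy atoms from the SMILES: 7 C, 1 Cl, 1 O, 4 S.
Implicit hydrogens by atom environment:
  3 × C: 1 H each → 3
  3 × S: 1 H each → 3
  2 × C: 2 H each → 4
  1 × C: 3 H
  1 × C: no H
  1 × Cl: no H
  1 × O: no H
  1 × S: no H
  Total hydrogens = 13.
Molecular formula: C7H13ClOS4

C7H13ClOS4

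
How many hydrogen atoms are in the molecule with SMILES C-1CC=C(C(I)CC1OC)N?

Hydrogens are implicit in SMILES; fill each atom to its normal valence:
  3 × C: 2 H each → 6
  3 × C: 1 H each → 3
  1 × C: 3 H
  1 × C: no H
  1 × I: no H
  1 × N: 2 H
  1 × O: no H
  Total hydrogens = 14.

14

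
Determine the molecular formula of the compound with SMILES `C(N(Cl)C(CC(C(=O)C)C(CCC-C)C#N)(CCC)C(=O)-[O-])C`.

C17H28ClN2O3-

Heavy atoms from the SMILES: 17 C, 1 Cl, 2 N, 3 O.
Implicit hydrogens by atom environment:
  7 × C: 2 H each → 14
  4 × C: 3 H each → 12
  4 × C: no H
  2 × C: 1 H each → 2
  2 × N: no H
  2 × O: no H
  1 × Cl: no H
  1 × O (charge -1): no H
  Total hydrogens = 28.
Net charge -1.
Molecular formula: C17H28ClN2O3-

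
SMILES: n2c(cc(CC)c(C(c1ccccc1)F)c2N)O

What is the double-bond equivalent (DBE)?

Molecular formula from the SMILES: C14H15FN2O.
DoU = (2C + 2 + N − H − X)/2 = (2·14 + 2 + 2 − 15 − 1)/2 = 16/2 = 8.
(Structurally: 2 ring(s) + 6 π bond(s) = 8.)

8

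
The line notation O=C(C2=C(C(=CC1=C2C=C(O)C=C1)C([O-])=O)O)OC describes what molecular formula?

C13H9O6-

Heavy atoms from the SMILES: 13 C, 6 O.
Implicit hydrogens by atom environment:
  6 × C (aromatic): no H
  4 × C (aromatic): 1 H each → 4
  3 × O: no H
  2 × C: no H
  2 × O: 1 H each → 2
  1 × C: 3 H
  1 × O (charge -1): no H
  Total hydrogens = 9.
Net charge -1.
Molecular formula: C13H9O6-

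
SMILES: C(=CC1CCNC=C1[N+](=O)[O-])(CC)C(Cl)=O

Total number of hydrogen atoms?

Hydrogens are implicit in SMILES; fill each atom to its normal valence:
  3 × C: 2 H each → 6
  3 × C: 1 H each → 3
  3 × C: no H
  2 × O: no H
  1 × C: 3 H
  1 × Cl: no H
  1 × N: 1 H
  1 × N (charge +1): no H
  1 × O (charge -1): no H
  Total hydrogens = 13.

13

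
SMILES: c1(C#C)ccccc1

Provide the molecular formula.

C8H6

Heavy atoms from the SMILES: 8 C.
Implicit hydrogens by atom environment:
  5 × C (aromatic): 1 H each → 5
  1 × C: 1 H
  1 × C (aromatic): no H
  1 × C: no H
  Total hydrogens = 6.
Molecular formula: C8H6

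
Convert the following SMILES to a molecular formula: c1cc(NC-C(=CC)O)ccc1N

Heavy atoms from the SMILES: 10 C, 2 N, 1 O.
Implicit hydrogens by atom environment:
  4 × C (aromatic): 1 H each → 4
  2 × C (aromatic): no H
  1 × C: 3 H
  1 × C: 2 H
  1 × C: 1 H
  1 × C: no H
  1 × N: 2 H
  1 × N: 1 H
  1 × O: 1 H
  Total hydrogens = 14.
Molecular formula: C10H14N2O

C10H14N2O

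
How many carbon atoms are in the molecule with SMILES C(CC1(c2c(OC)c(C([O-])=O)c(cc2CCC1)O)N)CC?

The symbol for carbon appears 16 times in the SMILES. Lowercase c denotes aromatic carbon and counts toward C.

16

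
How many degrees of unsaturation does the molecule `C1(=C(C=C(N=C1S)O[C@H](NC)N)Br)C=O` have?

5

Molecular formula from the SMILES: C8H10BrN3O2S.
DoU = (2C + 2 + N − H − X)/2 = (2·8 + 2 + 3 − 10 − 1)/2 = 10/2 = 5.
(Structurally: 1 ring(s) + 4 π bond(s) = 5.)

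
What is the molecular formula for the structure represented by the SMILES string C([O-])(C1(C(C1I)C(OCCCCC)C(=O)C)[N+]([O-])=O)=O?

Heavy atoms from the SMILES: 12 C, 1 I, 1 N, 6 O.
Implicit hydrogens by atom environment:
  4 × C: 2 H each → 8
  4 × O: no H
  3 × C: 1 H each → 3
  3 × C: no H
  2 × C: 3 H each → 6
  2 × O (charge -1): no H
  1 × I: no H
  1 × N (charge +1): no H
  Total hydrogens = 17.
Net charge -1.
Molecular formula: C12H17INO6-

C12H17INO6-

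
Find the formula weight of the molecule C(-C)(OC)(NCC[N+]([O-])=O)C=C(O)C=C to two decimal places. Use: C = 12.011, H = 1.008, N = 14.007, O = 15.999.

Molecular formula: C9H16N2O4.
M = 9×12.011 + 16×1.008 + 2×14.007 + 4×15.999 = 216.24 g/mol.

216.24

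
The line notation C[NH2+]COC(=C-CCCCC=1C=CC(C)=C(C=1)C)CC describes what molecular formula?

C18H30NO+

Heavy atoms from the SMILES: 18 C, 1 N, 1 O.
Implicit hydrogens by atom environment:
  6 × C: 2 H each → 12
  4 × C: 3 H each → 12
  3 × C (aromatic): 1 H each → 3
  3 × C (aromatic): no H
  1 × C: 1 H
  1 × C: no H
  1 × N (charge +1): 2 H
  1 × O: no H
  Total hydrogens = 30.
Net charge +1.
Molecular formula: C18H30NO+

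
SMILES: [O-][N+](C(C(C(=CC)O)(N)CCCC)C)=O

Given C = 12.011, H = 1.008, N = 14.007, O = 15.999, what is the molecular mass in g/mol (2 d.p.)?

216.28

Molecular formula: C10H20N2O3.
M = 10×12.011 + 20×1.008 + 2×14.007 + 3×15.999 = 216.28 g/mol.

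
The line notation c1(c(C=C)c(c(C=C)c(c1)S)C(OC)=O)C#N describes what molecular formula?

Heavy atoms from the SMILES: 13 C, 1 N, 2 O, 1 S.
Implicit hydrogens by atom environment:
  5 × C (aromatic): no H
  2 × C: 2 H each → 4
  2 × C: 1 H each → 2
  2 × C: no H
  2 × O: no H
  1 × C: 3 H
  1 × C (aromatic): 1 H
  1 × N: no H
  1 × S: 1 H
  Total hydrogens = 11.
Molecular formula: C13H11NO2S

C13H11NO2S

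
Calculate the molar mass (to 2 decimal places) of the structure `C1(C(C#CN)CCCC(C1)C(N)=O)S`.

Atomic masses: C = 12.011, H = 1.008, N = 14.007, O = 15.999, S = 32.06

212.31

Molecular formula: C10H16N2OS.
M = 10×12.011 + 16×1.008 + 2×14.007 + 1×15.999 + 1×32.06 = 212.31 g/mol.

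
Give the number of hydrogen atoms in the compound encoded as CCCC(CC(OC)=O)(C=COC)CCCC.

26

Hydrogens are implicit in SMILES; fill each atom to its normal valence:
  6 × C: 2 H each → 12
  4 × C: 3 H each → 12
  3 × O: no H
  2 × C: 1 H each → 2
  2 × C: no H
  Total hydrogens = 26.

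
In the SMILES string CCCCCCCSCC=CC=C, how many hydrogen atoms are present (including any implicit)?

22

Hydrogens are implicit in SMILES; fill each atom to its normal valence:
  8 × C: 2 H each → 16
  3 × C: 1 H each → 3
  1 × C: 3 H
  1 × S: no H
  Total hydrogens = 22.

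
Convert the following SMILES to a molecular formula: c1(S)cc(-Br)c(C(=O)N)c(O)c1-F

C7H5BrFNO2S

Heavy atoms from the SMILES: 1 Br, 7 C, 1 F, 1 N, 2 O, 1 S.
Implicit hydrogens by atom environment:
  5 × C (aromatic): no H
  1 × Br: no H
  1 × C (aromatic): 1 H
  1 × C: no H
  1 × F: no H
  1 × N: 2 H
  1 × O: 1 H
  1 × O: no H
  1 × S: 1 H
  Total hydrogens = 5.
Molecular formula: C7H5BrFNO2S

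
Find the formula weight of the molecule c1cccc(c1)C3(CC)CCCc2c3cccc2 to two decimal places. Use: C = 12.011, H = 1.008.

Molecular formula: C18H20.
M = 18×12.011 + 20×1.008 = 236.36 g/mol.

236.36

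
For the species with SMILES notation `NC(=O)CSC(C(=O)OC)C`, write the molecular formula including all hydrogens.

Heavy atoms from the SMILES: 6 C, 1 N, 3 O, 1 S.
Implicit hydrogens by atom environment:
  3 × O: no H
  2 × C: 3 H each → 6
  2 × C: no H
  1 × C: 2 H
  1 × C: 1 H
  1 × N: 2 H
  1 × S: no H
  Total hydrogens = 11.
Molecular formula: C6H11NO3S

C6H11NO3S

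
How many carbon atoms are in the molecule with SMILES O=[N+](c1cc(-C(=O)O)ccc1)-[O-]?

The symbol for carbon appears 7 times in the SMILES. Lowercase c denotes aromatic carbon and counts toward C.

7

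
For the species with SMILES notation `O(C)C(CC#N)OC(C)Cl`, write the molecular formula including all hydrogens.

C6H10ClNO2

Heavy atoms from the SMILES: 6 C, 1 Cl, 1 N, 2 O.
Implicit hydrogens by atom environment:
  2 × C: 3 H each → 6
  2 × C: 1 H each → 2
  2 × O: no H
  1 × C: 2 H
  1 × C: no H
  1 × Cl: no H
  1 × N: no H
  Total hydrogens = 10.
Molecular formula: C6H10ClNO2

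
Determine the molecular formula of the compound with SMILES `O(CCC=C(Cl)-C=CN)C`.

C7H12ClNO

Heavy atoms from the SMILES: 7 C, 1 Cl, 1 N, 1 O.
Implicit hydrogens by atom environment:
  3 × C: 1 H each → 3
  2 × C: 2 H each → 4
  1 × C: 3 H
  1 × C: no H
  1 × Cl: no H
  1 × N: 2 H
  1 × O: no H
  Total hydrogens = 12.
Molecular formula: C7H12ClNO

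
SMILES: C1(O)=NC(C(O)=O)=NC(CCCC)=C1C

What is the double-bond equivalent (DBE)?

Molecular formula from the SMILES: C10H14N2O3.
DoU = (2C + 2 + N − H − X)/2 = (2·10 + 2 + 2 − 14 − 0)/2 = 10/2 = 5.
(Structurally: 1 ring(s) + 4 π bond(s) = 5.)

5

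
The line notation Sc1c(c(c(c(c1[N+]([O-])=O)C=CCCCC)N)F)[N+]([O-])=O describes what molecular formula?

C12H14FN3O4S

Heavy atoms from the SMILES: 12 C, 1 F, 3 N, 4 O, 1 S.
Implicit hydrogens by atom environment:
  6 × C (aromatic): no H
  3 × C: 2 H each → 6
  2 × C: 1 H each → 2
  2 × N (charge +1): no H
  2 × O: no H
  2 × O (charge -1): no H
  1 × C: 3 H
  1 × F: no H
  1 × N: 2 H
  1 × S: 1 H
  Total hydrogens = 14.
Molecular formula: C12H14FN3O4S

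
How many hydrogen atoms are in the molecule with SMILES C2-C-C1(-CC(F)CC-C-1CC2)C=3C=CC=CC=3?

21

Hydrogens are implicit in SMILES; fill each atom to its normal valence:
  7 × C: 2 H each → 14
  5 × C (aromatic): 1 H each → 5
  2 × C: 1 H each → 2
  1 × C: no H
  1 × C (aromatic): no H
  1 × F: no H
  Total hydrogens = 21.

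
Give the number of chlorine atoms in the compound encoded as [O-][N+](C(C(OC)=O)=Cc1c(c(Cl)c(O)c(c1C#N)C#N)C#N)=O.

1

The symbol for chlorine appears 1 time in the SMILES.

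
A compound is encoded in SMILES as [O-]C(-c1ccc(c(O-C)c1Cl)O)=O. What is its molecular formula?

C8H6ClO4-

Heavy atoms from the SMILES: 8 C, 1 Cl, 4 O.
Implicit hydrogens by atom environment:
  4 × C (aromatic): no H
  2 × C (aromatic): 1 H each → 2
  2 × O: no H
  1 × C: 3 H
  1 × C: no H
  1 × Cl: no H
  1 × O: 1 H
  1 × O (charge -1): no H
  Total hydrogens = 6.
Net charge -1.
Molecular formula: C8H6ClO4-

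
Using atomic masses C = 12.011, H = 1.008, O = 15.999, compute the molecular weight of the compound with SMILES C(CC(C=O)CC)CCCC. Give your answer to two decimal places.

156.27

Molecular formula: C10H20O.
M = 10×12.011 + 20×1.008 + 1×15.999 = 156.27 g/mol.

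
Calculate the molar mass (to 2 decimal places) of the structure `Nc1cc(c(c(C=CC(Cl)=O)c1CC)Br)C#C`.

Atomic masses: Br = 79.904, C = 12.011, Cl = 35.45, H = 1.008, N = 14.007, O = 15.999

Molecular formula: C13H11BrClNO.
M = 1×79.904 + 13×12.011 + 1×35.45 + 11×1.008 + 1×14.007 + 1×15.999 = 312.59 g/mol.

312.59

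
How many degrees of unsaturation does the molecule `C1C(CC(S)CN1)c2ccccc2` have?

5

Molecular formula from the SMILES: C11H15NS.
DoU = (2C + 2 + N − H − X)/2 = (2·11 + 2 + 1 − 15 − 0)/2 = 10/2 = 5.
(Structurally: 2 ring(s) + 3 π bond(s) = 5.)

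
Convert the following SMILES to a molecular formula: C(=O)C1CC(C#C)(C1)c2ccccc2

Heavy atoms from the SMILES: 13 C, 1 O.
Implicit hydrogens by atom environment:
  5 × C (aromatic): 1 H each → 5
  3 × C: 1 H each → 3
  2 × C: 2 H each → 4
  2 × C: no H
  1 × C (aromatic): no H
  1 × O: no H
  Total hydrogens = 12.
Molecular formula: C13H12O

C13H12O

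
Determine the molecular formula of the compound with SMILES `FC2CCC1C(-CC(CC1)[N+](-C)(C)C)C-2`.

Heavy atoms from the SMILES: 13 C, 1 F, 1 N.
Implicit hydrogens by atom environment:
  6 × C: 2 H each → 12
  4 × C: 1 H each → 4
  3 × C: 3 H each → 9
  1 × F: no H
  1 × N (charge +1): no H
  Total hydrogens = 25.
Net charge +1.
Molecular formula: C13H25FN+

C13H25FN+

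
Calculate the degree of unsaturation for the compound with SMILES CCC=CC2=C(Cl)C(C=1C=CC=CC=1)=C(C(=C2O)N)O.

Molecular formula from the SMILES: C16H16ClNO2.
DoU = (2C + 2 + N − H − X)/2 = (2·16 + 2 + 1 − 16 − 1)/2 = 18/2 = 9.
(Structurally: 2 ring(s) + 7 π bond(s) = 9.)

9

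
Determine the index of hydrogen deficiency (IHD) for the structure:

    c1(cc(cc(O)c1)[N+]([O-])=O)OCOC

5

Molecular formula from the SMILES: C8H9NO5.
DoU = (2C + 2 + N − H − X)/2 = (2·8 + 2 + 1 − 9 − 0)/2 = 10/2 = 5.
(Structurally: 1 ring(s) + 4 π bond(s) = 5.)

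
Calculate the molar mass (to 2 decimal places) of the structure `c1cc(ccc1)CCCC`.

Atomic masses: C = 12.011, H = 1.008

134.22

Molecular formula: C10H14.
M = 10×12.011 + 14×1.008 = 134.22 g/mol.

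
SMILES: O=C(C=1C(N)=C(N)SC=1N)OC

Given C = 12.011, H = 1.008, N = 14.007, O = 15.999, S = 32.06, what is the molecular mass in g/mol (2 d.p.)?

187.22

Molecular formula: C6H9N3O2S.
M = 6×12.011 + 9×1.008 + 3×14.007 + 2×15.999 + 1×32.06 = 187.22 g/mol.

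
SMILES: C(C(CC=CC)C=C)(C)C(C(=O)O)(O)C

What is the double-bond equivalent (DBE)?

Molecular formula from the SMILES: C12H20O3.
DoU = (2C + 2 + N − H − X)/2 = (2·12 + 2 + 0 − 20 − 0)/2 = 6/2 = 3.
(Structurally: 0 ring(s) + 3 π bond(s) = 3.)

3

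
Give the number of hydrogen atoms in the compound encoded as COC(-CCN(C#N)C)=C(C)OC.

Hydrogens are implicit in SMILES; fill each atom to its normal valence:
  4 × C: 3 H each → 12
  3 × C: no H
  2 × C: 2 H each → 4
  2 × N: no H
  2 × O: no H
  Total hydrogens = 16.

16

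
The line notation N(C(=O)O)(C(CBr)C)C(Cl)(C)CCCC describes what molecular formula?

Heavy atoms from the SMILES: 1 Br, 10 C, 1 Cl, 1 N, 2 O.
Implicit hydrogens by atom environment:
  4 × C: 2 H each → 8
  3 × C: 3 H each → 9
  2 × C: no H
  1 × Br: no H
  1 × C: 1 H
  1 × Cl: no H
  1 × N: no H
  1 × O: 1 H
  1 × O: no H
  Total hydrogens = 19.
Molecular formula: C10H19BrClNO2

C10H19BrClNO2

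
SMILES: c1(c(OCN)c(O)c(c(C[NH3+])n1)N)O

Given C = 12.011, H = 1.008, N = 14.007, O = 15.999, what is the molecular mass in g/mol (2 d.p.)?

201.21

Molecular formula: C7H13N4O3+.
M = 7×12.011 + 13×1.008 + 4×14.007 + 3×15.999 = 201.21 g/mol.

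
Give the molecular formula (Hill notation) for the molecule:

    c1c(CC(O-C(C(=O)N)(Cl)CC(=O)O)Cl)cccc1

C12H13Cl2NO4

Heavy atoms from the SMILES: 12 C, 2 Cl, 1 N, 4 O.
Implicit hydrogens by atom environment:
  5 × C (aromatic): 1 H each → 5
  3 × C: no H
  3 × O: no H
  2 × C: 2 H each → 4
  2 × Cl: no H
  1 × C: 1 H
  1 × C (aromatic): no H
  1 × N: 2 H
  1 × O: 1 H
  Total hydrogens = 13.
Molecular formula: C12H13Cl2NO4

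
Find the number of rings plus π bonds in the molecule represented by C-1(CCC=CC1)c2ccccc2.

6

Molecular formula from the SMILES: C12H14.
DoU = (2C + 2 + N − H − X)/2 = (2·12 + 2 + 0 − 14 − 0)/2 = 12/2 = 6.
(Structurally: 2 ring(s) + 4 π bond(s) = 6.)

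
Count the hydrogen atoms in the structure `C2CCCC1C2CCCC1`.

Hydrogens are implicit in SMILES; fill each atom to its normal valence:
  8 × C: 2 H each → 16
  2 × C: 1 H each → 2
  Total hydrogens = 18.

18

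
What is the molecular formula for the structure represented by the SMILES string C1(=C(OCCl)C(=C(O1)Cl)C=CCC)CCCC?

Heavy atoms from the SMILES: 13 C, 2 Cl, 2 O.
Implicit hydrogens by atom environment:
  5 × C: 2 H each → 10
  4 × C (aromatic): no H
  2 × C: 3 H each → 6
  2 × C: 1 H each → 2
  2 × Cl: no H
  1 × O (aromatic): no H
  1 × O: no H
  Total hydrogens = 18.
Molecular formula: C13H18Cl2O2

C13H18Cl2O2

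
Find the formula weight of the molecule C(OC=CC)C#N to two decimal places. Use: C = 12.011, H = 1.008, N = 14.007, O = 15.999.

97.12

Molecular formula: C5H7NO.
M = 5×12.011 + 7×1.008 + 1×14.007 + 1×15.999 = 97.12 g/mol.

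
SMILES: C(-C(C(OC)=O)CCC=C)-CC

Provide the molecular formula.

C10H18O2

Heavy atoms from the SMILES: 10 C, 2 O.
Implicit hydrogens by atom environment:
  5 × C: 2 H each → 10
  2 × C: 3 H each → 6
  2 × C: 1 H each → 2
  2 × O: no H
  1 × C: no H
  Total hydrogens = 18.
Molecular formula: C10H18O2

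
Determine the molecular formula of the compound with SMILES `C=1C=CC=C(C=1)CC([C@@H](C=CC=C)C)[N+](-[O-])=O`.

Heavy atoms from the SMILES: 14 C, 1 N, 2 O.
Implicit hydrogens by atom environment:
  5 × C: 1 H each → 5
  5 × C (aromatic): 1 H each → 5
  2 × C: 2 H each → 4
  1 × C: 3 H
  1 × C (aromatic): no H
  1 × N (charge +1): no H
  1 × O: no H
  1 × O (charge -1): no H
  Total hydrogens = 17.
Molecular formula: C14H17NO2

C14H17NO2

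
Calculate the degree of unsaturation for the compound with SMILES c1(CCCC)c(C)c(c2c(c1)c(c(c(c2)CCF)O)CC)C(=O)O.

8

Molecular formula from the SMILES: C20H25FO3.
DoU = (2C + 2 + N − H − X)/2 = (2·20 + 2 + 0 − 25 − 1)/2 = 16/2 = 8.
(Structurally: 2 ring(s) + 6 π bond(s) = 8.)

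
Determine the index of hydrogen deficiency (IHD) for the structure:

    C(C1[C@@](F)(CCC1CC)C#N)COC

Molecular formula from the SMILES: C11H18FNO.
DoU = (2C + 2 + N − H − X)/2 = (2·11 + 2 + 1 − 18 − 1)/2 = 6/2 = 3.
(Structurally: 1 ring(s) + 2 π bond(s) = 3.)

3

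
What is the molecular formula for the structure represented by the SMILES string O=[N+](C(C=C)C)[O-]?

C4H7NO2

Heavy atoms from the SMILES: 4 C, 1 N, 2 O.
Implicit hydrogens by atom environment:
  2 × C: 1 H each → 2
  1 × C: 3 H
  1 × C: 2 H
  1 × N (charge +1): no H
  1 × O: no H
  1 × O (charge -1): no H
  Total hydrogens = 7.
Molecular formula: C4H7NO2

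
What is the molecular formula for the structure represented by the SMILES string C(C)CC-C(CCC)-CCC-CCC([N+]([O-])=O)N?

Heavy atoms from the SMILES: 14 C, 2 N, 2 O.
Implicit hydrogens by atom environment:
  10 × C: 2 H each → 20
  2 × C: 3 H each → 6
  2 × C: 1 H each → 2
  1 × N: 2 H
  1 × N (charge +1): no H
  1 × O: no H
  1 × O (charge -1): no H
  Total hydrogens = 30.
Molecular formula: C14H30N2O2

C14H30N2O2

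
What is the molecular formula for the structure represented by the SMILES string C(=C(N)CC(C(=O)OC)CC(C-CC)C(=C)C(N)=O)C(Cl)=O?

Heavy atoms from the SMILES: 15 C, 1 Cl, 2 N, 4 O.
Implicit hydrogens by atom environment:
  5 × C: 2 H each → 10
  5 × C: no H
  4 × O: no H
  3 × C: 1 H each → 3
  2 × C: 3 H each → 6
  2 × N: 2 H each → 4
  1 × Cl: no H
  Total hydrogens = 23.
Molecular formula: C15H23ClN2O4

C15H23ClN2O4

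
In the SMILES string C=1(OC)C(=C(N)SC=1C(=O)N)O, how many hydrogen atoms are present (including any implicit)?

Hydrogens are implicit in SMILES; fill each atom to its normal valence:
  4 × C (aromatic): no H
  2 × N: 2 H each → 4
  2 × O: no H
  1 × C: 3 H
  1 × C: no H
  1 × O: 1 H
  1 × S (aromatic): no H
  Total hydrogens = 8.

8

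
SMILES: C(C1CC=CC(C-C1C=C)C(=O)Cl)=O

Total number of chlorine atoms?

1

The symbol for chlorine appears 1 time in the SMILES.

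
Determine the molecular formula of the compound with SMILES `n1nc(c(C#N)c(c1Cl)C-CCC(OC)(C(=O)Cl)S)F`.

C11H10Cl2FN3O2S

Heavy atoms from the SMILES: 11 C, 2 Cl, 1 F, 3 N, 2 O, 1 S.
Implicit hydrogens by atom environment:
  4 × C (aromatic): no H
  3 × C: 2 H each → 6
  3 × C: no H
  2 × Cl: no H
  2 × N (aromatic): no H
  2 × O: no H
  1 × C: 3 H
  1 × F: no H
  1 × N: no H
  1 × S: 1 H
  Total hydrogens = 10.
Molecular formula: C11H10Cl2FN3O2S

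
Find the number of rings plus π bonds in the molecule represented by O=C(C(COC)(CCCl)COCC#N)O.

Molecular formula from the SMILES: C9H14ClNO4.
DoU = (2C + 2 + N − H − X)/2 = (2·9 + 2 + 1 − 14 − 1)/2 = 6/2 = 3.
(Structurally: 0 ring(s) + 3 π bond(s) = 3.)

3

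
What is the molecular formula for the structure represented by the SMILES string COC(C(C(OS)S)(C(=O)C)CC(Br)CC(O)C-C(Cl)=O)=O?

C12H18BrClO6S2

Heavy atoms from the SMILES: 1 Br, 12 C, 1 Cl, 6 O, 2 S.
Implicit hydrogens by atom environment:
  5 × O: no H
  4 × C: no H
  3 × C: 2 H each → 6
  3 × C: 1 H each → 3
  2 × C: 3 H each → 6
  2 × S: 1 H each → 2
  1 × Br: no H
  1 × Cl: no H
  1 × O: 1 H
  Total hydrogens = 18.
Molecular formula: C12H18BrClO6S2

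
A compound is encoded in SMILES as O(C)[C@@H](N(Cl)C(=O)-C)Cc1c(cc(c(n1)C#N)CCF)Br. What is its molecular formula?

C13H14BrClFN3O2

Heavy atoms from the SMILES: 1 Br, 13 C, 1 Cl, 1 F, 3 N, 2 O.
Implicit hydrogens by atom environment:
  4 × C (aromatic): no H
  3 × C: 2 H each → 6
  2 × C: 3 H each → 6
  2 × C: no H
  2 × N: no H
  2 × O: no H
  1 × Br: no H
  1 × C (aromatic): 1 H
  1 × C: 1 H
  1 × Cl: no H
  1 × F: no H
  1 × N (aromatic): no H
  Total hydrogens = 14.
Molecular formula: C13H14BrClFN3O2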